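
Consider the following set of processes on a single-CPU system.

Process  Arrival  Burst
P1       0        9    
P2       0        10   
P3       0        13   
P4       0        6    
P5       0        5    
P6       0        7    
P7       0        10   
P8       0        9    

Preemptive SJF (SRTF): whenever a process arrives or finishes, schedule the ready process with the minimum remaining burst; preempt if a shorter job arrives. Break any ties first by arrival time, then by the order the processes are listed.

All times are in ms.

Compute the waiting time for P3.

56

Gantt: | P5 0-5 | P4 5-11 | P6 11-18 | P1 18-27 | P8 27-36 | P2 36-46 | P7 46-56 | P3 56-69 |
Completion: P1=27  P2=46  P3=69  P4=11  P5=5  P6=18  P7=56  P8=36
Turnaround (C−A): P1=27  P2=46  P3=69  P4=11  P5=5  P6=18  P7=56  P8=36
Waiting(P3) = turnaround − burst = 69 − 13 = 56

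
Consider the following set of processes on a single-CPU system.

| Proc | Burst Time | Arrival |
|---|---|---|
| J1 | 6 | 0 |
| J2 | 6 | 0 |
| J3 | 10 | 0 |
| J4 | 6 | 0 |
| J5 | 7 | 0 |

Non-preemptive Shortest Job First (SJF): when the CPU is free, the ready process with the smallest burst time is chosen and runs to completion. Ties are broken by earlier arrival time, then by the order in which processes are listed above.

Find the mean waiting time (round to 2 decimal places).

12.20

Timeline: | J1 0-6 | J2 6-12 | J4 12-18 | J5 18-25 | J3 25-35 |
Completion: J1=6  J2=12  J3=35  J4=18  J5=25
Turnaround (C−A): J1=6  J2=12  J3=35  J4=18  J5=25
Waiting times: J1=0, J2=6, J3=25, J4=12, J5=18
Average waiting = (0+6+25+12+18) / 5 = 61/5 = 12.20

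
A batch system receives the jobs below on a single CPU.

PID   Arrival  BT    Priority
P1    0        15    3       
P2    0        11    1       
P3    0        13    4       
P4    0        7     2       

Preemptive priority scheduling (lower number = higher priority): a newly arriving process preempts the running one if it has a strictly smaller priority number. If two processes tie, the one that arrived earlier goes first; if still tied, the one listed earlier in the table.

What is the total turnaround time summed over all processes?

108

Gantt: | P2 0-11 | P4 11-18 | P1 18-33 | P3 33-46 |
Completion: P1=33  P2=11  P3=46  P4=18
Turnaround (C−A): P1=33  P2=11  P3=46  P4=18
Turnaround = completion − arrival: P1=33, P2=11, P3=46, P4=18
Total turnaround = 33 + 11 + 46 + 18 = 108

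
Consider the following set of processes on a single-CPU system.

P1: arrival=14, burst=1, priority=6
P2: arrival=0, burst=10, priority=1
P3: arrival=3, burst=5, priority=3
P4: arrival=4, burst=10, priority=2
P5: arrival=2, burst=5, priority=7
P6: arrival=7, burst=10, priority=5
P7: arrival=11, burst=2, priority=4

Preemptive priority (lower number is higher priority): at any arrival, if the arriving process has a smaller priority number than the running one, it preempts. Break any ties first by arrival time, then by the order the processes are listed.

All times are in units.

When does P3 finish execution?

25

Schedule: | P2 0-10 | P4 10-20 | P3 20-25 | P7 25-27 | P6 27-37 | P1 37-38 | P5 38-43 |
Completion: P1=38  P2=10  P3=25  P4=20  P5=43  P6=37  P7=27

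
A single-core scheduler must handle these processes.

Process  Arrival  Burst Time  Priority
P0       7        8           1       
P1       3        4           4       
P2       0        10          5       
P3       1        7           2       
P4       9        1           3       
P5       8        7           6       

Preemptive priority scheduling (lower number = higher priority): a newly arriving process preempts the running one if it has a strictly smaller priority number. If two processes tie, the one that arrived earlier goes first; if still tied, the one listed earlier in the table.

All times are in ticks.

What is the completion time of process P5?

Schedule: | P2 0-1 | P3 1-7 | P0 7-15 | P3 15-16 | P4 16-17 | P1 17-21 | P2 21-30 | P5 30-37 |
Completion: P0=15  P1=21  P2=30  P3=16  P4=17  P5=37
Turnaround (C−A): P0=8  P1=18  P2=30  P3=15  P4=8  P5=29

37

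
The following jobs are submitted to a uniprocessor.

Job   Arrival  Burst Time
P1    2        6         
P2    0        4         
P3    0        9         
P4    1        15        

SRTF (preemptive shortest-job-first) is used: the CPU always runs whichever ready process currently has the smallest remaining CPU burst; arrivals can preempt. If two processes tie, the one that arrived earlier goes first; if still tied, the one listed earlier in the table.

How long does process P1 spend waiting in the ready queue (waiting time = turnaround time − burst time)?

Timeline: | P2 0-4 | P1 4-10 | P3 10-19 | P4 19-34 |
Completion: P1=10  P2=4  P3=19  P4=34
Waiting(P1) = turnaround − burst = 8 − 6 = 2

2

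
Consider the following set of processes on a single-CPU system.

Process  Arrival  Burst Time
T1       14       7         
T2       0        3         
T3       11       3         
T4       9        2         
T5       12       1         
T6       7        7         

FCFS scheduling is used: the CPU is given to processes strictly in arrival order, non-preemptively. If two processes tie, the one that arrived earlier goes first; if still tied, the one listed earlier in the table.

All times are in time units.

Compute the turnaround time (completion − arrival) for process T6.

Gantt: | T2 0-3 | idle 3-7 | T6 7-14 | T4 14-16 | T3 16-19 | T5 19-20 | T1 20-27 |
Completion: T1=27  T2=3  T3=19  T4=16  T5=20  T6=14
Turnaround (C−A): T1=13  T2=3  T3=8  T4=7  T5=8  T6=7
Turnaround(T6) = completion − arrival = 14 − 7 = 7

7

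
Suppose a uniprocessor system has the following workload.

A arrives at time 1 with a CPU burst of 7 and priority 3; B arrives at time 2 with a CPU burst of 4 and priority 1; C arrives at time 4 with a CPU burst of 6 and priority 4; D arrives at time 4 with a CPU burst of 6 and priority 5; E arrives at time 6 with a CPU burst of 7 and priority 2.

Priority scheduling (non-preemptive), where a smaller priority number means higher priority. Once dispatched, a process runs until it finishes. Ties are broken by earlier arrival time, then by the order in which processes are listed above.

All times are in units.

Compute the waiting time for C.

15

Timeline: | idle 0-1 | A 1-8 | B 8-12 | E 12-19 | C 19-25 | D 25-31 |
Completion: A=8  B=12  C=25  D=31  E=19
Waiting(C) = turnaround − burst = 21 − 6 = 15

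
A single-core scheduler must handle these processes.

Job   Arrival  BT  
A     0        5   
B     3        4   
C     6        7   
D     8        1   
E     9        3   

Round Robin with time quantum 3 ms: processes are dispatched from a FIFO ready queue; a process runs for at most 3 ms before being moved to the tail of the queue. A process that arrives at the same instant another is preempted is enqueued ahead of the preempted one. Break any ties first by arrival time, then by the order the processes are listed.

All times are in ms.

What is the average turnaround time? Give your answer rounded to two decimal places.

8.60

Schedule: | A 0-3 | B 3-6 | A 6-8 | C 8-11 | B 11-12 | D 12-13 | E 13-16 | C 16-20 |
Completion: A=8  B=12  C=20  D=13  E=16
Turnaround (C−A): A=8  B=9  C=14  D=5  E=7
Turnaround times: A=8, B=9, C=14, D=5, E=7
Average turnaround = (8+9+14+5+7) / 5 = 43/5 = 8.60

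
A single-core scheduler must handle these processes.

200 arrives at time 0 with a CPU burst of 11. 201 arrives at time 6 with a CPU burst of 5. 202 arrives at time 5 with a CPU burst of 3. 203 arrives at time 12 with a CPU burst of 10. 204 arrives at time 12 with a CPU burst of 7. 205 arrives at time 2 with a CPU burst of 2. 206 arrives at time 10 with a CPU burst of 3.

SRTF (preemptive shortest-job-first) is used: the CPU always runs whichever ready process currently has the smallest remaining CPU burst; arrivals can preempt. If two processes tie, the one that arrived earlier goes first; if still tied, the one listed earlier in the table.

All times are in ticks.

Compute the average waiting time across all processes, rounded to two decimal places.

6.86

Gantt: | 200 0-2 | 205 2-4 | 200 4-5 | 202 5-8 | 201 8-13 | 206 13-16 | 204 16-23 | 200 23-31 | 203 31-41 |
Completion: 200=31  201=13  202=8  203=41  204=23  205=4  206=16
Turnaround (C−A): 200=31  201=7  202=3  203=29  204=11  205=2  206=6
Waiting times: 200=20, 201=2, 202=0, 203=19, 204=4, 205=0, 206=3
Average waiting = (20+2+0+19+4+0+3) / 7 = 48/7 = 6.86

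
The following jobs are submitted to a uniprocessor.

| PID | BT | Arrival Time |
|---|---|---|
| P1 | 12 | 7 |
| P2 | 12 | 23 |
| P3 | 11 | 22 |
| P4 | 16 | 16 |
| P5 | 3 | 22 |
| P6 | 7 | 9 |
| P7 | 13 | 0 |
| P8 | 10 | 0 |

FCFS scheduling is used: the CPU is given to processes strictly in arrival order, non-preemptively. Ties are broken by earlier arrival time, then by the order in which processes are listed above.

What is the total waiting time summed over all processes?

Gantt: | P7 0-13 | P8 13-23 | P1 23-35 | P6 35-42 | P4 42-58 | P3 58-69 | P5 69-72 | P2 72-84 |
Completion: P1=35  P2=84  P3=69  P4=58  P5=72  P6=42  P7=13  P8=23
Turnaround (C−A): P1=28  P2=61  P3=47  P4=42  P5=50  P6=33  P7=13  P8=23
Waiting = turnaround − burst: P1=16, P2=49, P3=36, P4=26, P5=47, P6=26, P7=0, P8=13
Total waiting = 16 + 49 + 36 + 26 + 47 + 26 + 0 + 13 = 213

213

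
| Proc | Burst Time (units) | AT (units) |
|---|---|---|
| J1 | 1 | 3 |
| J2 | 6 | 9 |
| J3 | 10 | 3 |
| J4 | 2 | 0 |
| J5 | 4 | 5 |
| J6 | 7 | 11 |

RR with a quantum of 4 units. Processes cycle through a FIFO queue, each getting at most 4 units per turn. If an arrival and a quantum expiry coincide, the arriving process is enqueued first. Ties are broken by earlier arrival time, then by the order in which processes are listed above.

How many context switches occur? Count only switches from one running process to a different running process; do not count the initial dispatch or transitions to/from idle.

Timeline: | J4 0-2 | idle 2-3 | J1 3-4 | J3 4-8 | J5 8-12 | J3 12-16 | J2 16-20 | J6 20-24 | J3 24-26 | J2 26-28 | J6 28-31 |
Completion: J1=4  J2=28  J3=26  J4=2  J5=12  J6=31
Turnaround (C−A): J1=1  J2=19  J3=23  J4=2  J5=7  J6=20

8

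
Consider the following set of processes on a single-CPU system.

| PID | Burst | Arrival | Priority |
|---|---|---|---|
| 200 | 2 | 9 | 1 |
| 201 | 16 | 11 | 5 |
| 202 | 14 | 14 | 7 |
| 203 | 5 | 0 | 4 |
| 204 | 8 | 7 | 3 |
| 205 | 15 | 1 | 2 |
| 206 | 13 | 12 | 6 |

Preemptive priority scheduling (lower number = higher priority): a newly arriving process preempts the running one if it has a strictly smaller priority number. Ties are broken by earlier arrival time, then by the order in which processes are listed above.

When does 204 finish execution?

Timeline: | 203 0-1 | 205 1-9 | 200 9-11 | 205 11-18 | 204 18-26 | 203 26-30 | 201 30-46 | 206 46-59 | 202 59-73 |
Completion: 200=11  201=46  202=73  203=30  204=26  205=18  206=59

26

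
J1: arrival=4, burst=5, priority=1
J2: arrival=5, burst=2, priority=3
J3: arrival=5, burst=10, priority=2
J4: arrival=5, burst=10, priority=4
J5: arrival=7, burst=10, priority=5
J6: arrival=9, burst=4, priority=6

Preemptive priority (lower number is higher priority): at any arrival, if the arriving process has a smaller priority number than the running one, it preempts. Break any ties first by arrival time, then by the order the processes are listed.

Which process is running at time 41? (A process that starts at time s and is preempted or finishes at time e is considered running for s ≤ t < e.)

Gantt: | idle 0-4 | J1 4-9 | J3 9-19 | J2 19-21 | J4 21-31 | J5 31-41 | J6 41-45 |
Completion: J1=9  J2=21  J3=19  J4=31  J5=41  J6=45
Turnaround (C−A): J1=5  J2=16  J3=14  J4=26  J5=34  J6=36

J6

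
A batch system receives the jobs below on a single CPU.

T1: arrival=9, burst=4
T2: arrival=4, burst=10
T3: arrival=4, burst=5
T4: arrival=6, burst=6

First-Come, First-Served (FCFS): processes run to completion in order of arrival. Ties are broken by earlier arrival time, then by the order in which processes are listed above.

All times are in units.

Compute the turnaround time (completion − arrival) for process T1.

Schedule: | idle 0-4 | T2 4-14 | T3 14-19 | T4 19-25 | T1 25-29 |
Completion: T1=29  T2=14  T3=19  T4=25
Turnaround (C−A): T1=20  T2=10  T3=15  T4=19
Turnaround(T1) = completion − arrival = 29 − 9 = 20

20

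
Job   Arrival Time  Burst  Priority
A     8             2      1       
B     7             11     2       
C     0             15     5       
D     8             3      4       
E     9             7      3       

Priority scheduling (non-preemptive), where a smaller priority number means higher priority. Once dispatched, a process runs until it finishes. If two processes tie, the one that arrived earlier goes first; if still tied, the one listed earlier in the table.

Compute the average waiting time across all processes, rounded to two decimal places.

Gantt: | C 0-15 | A 15-17 | B 17-28 | E 28-35 | D 35-38 |
Completion: A=17  B=28  C=15  D=38  E=35
Waiting times: A=7, B=10, C=0, D=27, E=19
Average waiting = (7+10+0+27+19) / 5 = 63/5 = 12.60

12.60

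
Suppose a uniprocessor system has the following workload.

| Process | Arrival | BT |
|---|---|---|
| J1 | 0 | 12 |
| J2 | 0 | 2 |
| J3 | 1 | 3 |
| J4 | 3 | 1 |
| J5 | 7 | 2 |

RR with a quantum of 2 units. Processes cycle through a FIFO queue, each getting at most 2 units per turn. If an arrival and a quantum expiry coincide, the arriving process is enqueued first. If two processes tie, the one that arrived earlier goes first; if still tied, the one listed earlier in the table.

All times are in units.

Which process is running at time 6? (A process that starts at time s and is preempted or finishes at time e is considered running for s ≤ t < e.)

Schedule: | J1 0-2 | J2 2-4 | J3 4-6 | J1 6-8 | J4 8-9 | J3 9-10 | J5 10-12 | J1 12-20 |
Completion: J1=20  J2=4  J3=10  J4=9  J5=12

J1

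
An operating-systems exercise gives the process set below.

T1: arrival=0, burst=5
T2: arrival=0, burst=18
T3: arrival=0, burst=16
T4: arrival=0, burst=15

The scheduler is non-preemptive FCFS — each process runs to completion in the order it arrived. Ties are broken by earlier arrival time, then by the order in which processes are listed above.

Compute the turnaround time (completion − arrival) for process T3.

Gantt: | T1 0-5 | T2 5-23 | T3 23-39 | T4 39-54 |
Completion: T1=5  T2=23  T3=39  T4=54
Turnaround (C−A): T1=5  T2=23  T3=39  T4=54
Turnaround(T3) = completion − arrival = 39 − 0 = 39

39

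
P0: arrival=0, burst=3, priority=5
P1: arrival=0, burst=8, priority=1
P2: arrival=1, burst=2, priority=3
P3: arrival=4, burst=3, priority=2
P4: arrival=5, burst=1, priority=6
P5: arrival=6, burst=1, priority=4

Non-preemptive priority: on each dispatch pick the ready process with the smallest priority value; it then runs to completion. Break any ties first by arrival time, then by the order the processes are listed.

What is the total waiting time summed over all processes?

47

Gantt: | P1 0-8 | P3 8-11 | P2 11-13 | P5 13-14 | P0 14-17 | P4 17-18 |
Completion: P0=17  P1=8  P2=13  P3=11  P4=18  P5=14
Waiting = turnaround − burst: P0=14, P1=0, P2=10, P3=4, P4=12, P5=7
Total waiting = 14 + 0 + 10 + 4 + 12 + 7 = 47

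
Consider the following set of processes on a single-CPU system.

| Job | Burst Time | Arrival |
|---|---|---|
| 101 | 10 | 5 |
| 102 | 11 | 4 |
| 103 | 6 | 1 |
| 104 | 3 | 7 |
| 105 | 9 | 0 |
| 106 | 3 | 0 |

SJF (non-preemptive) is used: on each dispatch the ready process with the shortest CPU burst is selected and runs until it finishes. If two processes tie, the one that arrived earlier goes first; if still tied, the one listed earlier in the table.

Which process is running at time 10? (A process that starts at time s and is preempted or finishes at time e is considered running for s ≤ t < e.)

104

Timeline: | 106 0-3 | 103 3-9 | 104 9-12 | 105 12-21 | 101 21-31 | 102 31-42 |
Completion: 101=31  102=42  103=9  104=12  105=21  106=3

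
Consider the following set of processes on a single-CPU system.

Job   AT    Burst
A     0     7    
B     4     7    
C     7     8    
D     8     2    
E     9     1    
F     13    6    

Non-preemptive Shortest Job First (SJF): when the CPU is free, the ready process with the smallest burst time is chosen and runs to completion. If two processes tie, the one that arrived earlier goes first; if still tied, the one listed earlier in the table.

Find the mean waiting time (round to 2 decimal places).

Timeline: | A 0-7 | B 7-14 | E 14-15 | D 15-17 | F 17-23 | C 23-31 |
Completion: A=7  B=14  C=31  D=17  E=15  F=23
Waiting times: A=0, B=3, C=16, D=7, E=5, F=4
Average waiting = (0+3+16+7+5+4) / 6 = 35/6 = 5.83

5.83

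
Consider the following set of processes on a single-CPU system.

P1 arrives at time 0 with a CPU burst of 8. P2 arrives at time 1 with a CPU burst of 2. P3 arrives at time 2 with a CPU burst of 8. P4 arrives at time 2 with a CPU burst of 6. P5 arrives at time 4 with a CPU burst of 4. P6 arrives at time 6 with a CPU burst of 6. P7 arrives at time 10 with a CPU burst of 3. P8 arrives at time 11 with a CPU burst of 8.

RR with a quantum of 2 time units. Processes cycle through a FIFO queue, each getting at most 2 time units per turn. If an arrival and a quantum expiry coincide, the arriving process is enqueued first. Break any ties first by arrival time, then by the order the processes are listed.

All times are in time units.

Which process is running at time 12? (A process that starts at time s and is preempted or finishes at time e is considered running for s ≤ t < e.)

P6

Schedule: | P1 0-2 | P2 2-4 | P3 4-6 | P4 6-8 | P1 8-10 | P5 10-12 | P6 12-14 | P3 14-16 | P4 16-18 | P7 18-20 | P1 20-22 | P8 22-24 | P5 24-26 | P6 26-28 | P3 28-30 | P4 30-32 | P7 32-33 | P1 33-35 | P8 35-37 | P6 37-39 | P3 39-41 | P8 41-45 |
Completion: P1=35  P2=4  P3=41  P4=32  P5=26  P6=39  P7=33  P8=45
Turnaround (C−A): P1=35  P2=3  P3=39  P4=30  P5=22  P6=33  P7=23  P8=34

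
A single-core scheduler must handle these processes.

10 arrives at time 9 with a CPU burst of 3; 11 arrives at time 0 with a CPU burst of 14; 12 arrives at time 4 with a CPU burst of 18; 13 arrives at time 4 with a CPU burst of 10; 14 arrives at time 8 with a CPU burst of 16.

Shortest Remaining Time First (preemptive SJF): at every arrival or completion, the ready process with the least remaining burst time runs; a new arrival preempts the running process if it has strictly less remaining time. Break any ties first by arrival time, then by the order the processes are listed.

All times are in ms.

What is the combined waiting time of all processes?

74

Schedule: | 11 0-9 | 10 9-12 | 11 12-17 | 13 17-27 | 14 27-43 | 12 43-61 |
Completion: 10=12  11=17  12=61  13=27  14=43
Turnaround (C−A): 10=3  11=17  12=57  13=23  14=35
Waiting = turnaround − burst: 10=0, 11=3, 12=39, 13=13, 14=19
Total waiting = 0 + 3 + 39 + 13 + 19 = 74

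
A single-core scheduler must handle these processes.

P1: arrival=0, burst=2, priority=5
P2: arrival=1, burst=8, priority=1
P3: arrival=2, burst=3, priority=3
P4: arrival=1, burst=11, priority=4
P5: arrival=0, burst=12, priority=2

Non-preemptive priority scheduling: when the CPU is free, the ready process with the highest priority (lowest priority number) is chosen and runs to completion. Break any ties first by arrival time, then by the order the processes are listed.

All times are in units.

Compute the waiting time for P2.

11

Gantt: | P5 0-12 | P2 12-20 | P3 20-23 | P4 23-34 | P1 34-36 |
Completion: P1=36  P2=20  P3=23  P4=34  P5=12
Turnaround (C−A): P1=36  P2=19  P3=21  P4=33  P5=12
Waiting(P2) = turnaround − burst = 19 − 8 = 11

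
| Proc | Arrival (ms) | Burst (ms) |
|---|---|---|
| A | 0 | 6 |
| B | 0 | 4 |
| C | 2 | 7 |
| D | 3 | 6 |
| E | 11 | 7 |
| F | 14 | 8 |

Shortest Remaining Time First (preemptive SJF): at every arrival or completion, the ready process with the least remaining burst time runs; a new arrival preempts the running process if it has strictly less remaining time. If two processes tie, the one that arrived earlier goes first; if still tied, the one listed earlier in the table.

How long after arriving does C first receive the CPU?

14

Schedule: | B 0-4 | A 4-10 | D 10-16 | C 16-23 | E 23-30 | F 30-38 |
Completion: A=10  B=4  C=23  D=16  E=30  F=38
Turnaround (C−A): A=10  B=4  C=21  D=13  E=19  F=24
Response(C) = first start − arrival = 16 − 2 = 14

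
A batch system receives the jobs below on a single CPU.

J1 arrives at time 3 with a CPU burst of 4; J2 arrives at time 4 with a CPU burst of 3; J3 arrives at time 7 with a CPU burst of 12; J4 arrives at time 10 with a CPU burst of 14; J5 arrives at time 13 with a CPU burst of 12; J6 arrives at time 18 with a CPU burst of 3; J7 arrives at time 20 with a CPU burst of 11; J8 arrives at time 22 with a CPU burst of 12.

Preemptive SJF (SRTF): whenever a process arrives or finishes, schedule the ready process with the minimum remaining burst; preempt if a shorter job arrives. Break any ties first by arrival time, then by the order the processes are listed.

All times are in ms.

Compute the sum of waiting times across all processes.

113

Timeline: | idle 0-3 | J1 3-7 | J2 7-10 | J3 10-18 | J6 18-21 | J3 21-25 | J7 25-36 | J5 36-48 | J8 48-60 | J4 60-74 |
Completion: J1=7  J2=10  J3=25  J4=74  J5=48  J6=21  J7=36  J8=60
Waiting = turnaround − burst: J1=0, J2=3, J3=6, J4=50, J5=23, J6=0, J7=5, J8=26
Total waiting = 0 + 3 + 6 + 50 + 23 + 0 + 5 + 26 = 113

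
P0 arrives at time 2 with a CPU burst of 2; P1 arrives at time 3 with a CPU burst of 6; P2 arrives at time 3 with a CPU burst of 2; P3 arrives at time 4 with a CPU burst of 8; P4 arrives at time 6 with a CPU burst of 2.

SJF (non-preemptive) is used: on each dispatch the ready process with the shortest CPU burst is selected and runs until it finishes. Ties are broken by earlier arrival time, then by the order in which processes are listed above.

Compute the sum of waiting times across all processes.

Gantt: | idle 0-2 | P0 2-4 | P2 4-6 | P4 6-8 | P1 8-14 | P3 14-22 |
Completion: P0=4  P1=14  P2=6  P3=22  P4=8
Waiting = turnaround − burst: P0=0, P1=5, P2=1, P3=10, P4=0
Total waiting = 0 + 5 + 1 + 10 + 0 = 16

16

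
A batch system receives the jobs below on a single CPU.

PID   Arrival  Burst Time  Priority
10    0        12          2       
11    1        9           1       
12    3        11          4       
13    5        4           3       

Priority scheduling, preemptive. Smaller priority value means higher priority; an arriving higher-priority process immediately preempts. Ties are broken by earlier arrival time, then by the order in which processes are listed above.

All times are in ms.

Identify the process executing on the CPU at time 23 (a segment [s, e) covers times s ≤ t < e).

Gantt: | 10 0-1 | 11 1-10 | 10 10-21 | 13 21-25 | 12 25-36 |
Completion: 10=21  11=10  12=36  13=25

13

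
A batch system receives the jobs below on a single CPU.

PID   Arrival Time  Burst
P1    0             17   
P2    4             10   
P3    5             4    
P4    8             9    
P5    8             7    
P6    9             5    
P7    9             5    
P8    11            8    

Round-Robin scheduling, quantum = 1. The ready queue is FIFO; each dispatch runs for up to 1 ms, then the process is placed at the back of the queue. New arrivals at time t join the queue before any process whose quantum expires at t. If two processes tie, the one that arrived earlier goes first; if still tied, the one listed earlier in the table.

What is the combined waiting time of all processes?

296

Gantt: | P1 0-4 | P2 4-5 | P1 5-6 | P3 6-7 | P2 7-8 | P1 8-9 | P3 9-10 | P4 10-11 | P5 11-12 | P2 12-13 | P6 13-14 | P7 14-15 | P1 15-16 | P3 16-17 | P8 17-18 | P4 18-19 | P5 19-20 | P2 20-21 | P6 21-22 | P7 22-23 | P1 23-24 | P3 24-25 | P8 25-26 | P4 26-27 | P5 27-28 | P2 28-29 | P6 29-30 | P7 30-31 | P1 31-32 | P8 32-33 | P4 33-34 | P5 34-35 | P2 35-36 | P6 36-37 | P7 37-38 | P1 38-39 | P8 39-40 | P4 40-41 | P5 41-42 | P2 42-43 | P6 43-44 | P7 44-45 | P1 45-46 | P8 46-47 | P4 47-48 | P5 48-49 | P2 49-50 | P1 50-51 | P8 51-52 | P4 52-53 | P5 53-54 | P2 54-55 | P1 55-56 | P8 56-57 | P4 57-58 | P2 58-59 | P1 59-60 | P8 60-61 | P4 61-62 | P1 62-65 |
Completion: P1=65  P2=59  P3=25  P4=62  P5=54  P6=44  P7=45  P8=61
Turnaround (C−A): P1=65  P2=55  P3=20  P4=54  P5=46  P6=35  P7=36  P8=50
Waiting = turnaround − burst: P1=48, P2=45, P3=16, P4=45, P5=39, P6=30, P7=31, P8=42
Total waiting = 48 + 45 + 16 + 45 + 39 + 30 + 31 + 42 = 296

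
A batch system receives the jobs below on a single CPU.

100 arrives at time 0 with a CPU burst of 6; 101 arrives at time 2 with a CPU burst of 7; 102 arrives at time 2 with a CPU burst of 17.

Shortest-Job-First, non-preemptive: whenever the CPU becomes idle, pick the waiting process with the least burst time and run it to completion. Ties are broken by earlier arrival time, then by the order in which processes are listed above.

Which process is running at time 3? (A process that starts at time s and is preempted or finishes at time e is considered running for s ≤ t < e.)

Gantt: | 100 0-6 | 101 6-13 | 102 13-30 |
Completion: 100=6  101=13  102=30

100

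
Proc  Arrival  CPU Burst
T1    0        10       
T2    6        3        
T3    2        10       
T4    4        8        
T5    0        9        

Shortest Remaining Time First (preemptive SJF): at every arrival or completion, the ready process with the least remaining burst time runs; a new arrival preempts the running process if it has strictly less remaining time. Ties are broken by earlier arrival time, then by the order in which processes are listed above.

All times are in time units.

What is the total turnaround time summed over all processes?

Timeline: | T5 0-9 | T2 9-12 | T4 12-20 | T1 20-30 | T3 30-40 |
Completion: T1=30  T2=12  T3=40  T4=20  T5=9
Turnaround (C−A): T1=30  T2=6  T3=38  T4=16  T5=9
Turnaround = completion − arrival: T1=30, T2=6, T3=38, T4=16, T5=9
Total turnaround = 30 + 6 + 38 + 16 + 9 = 99

99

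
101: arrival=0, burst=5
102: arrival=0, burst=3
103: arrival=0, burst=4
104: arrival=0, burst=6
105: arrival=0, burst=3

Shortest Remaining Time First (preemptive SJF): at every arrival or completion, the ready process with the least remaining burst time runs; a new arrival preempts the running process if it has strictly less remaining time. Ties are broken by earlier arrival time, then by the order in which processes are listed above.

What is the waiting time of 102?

0

Gantt: | 102 0-3 | 105 3-6 | 103 6-10 | 101 10-15 | 104 15-21 |
Completion: 101=15  102=3  103=10  104=21  105=6
Waiting(102) = turnaround − burst = 3 − 3 = 0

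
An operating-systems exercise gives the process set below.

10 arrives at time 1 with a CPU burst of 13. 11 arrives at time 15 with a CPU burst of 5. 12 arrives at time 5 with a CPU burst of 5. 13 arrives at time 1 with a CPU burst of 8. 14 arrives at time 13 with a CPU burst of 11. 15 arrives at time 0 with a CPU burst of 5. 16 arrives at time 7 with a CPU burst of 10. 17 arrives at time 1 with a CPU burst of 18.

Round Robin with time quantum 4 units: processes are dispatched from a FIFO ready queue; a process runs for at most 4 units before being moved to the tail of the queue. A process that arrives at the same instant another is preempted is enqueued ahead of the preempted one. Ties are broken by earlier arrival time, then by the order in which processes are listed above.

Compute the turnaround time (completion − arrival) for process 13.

32

Timeline: | 15 0-4 | 10 4-8 | 13 8-12 | 17 12-16 | 15 16-17 | 12 17-21 | 16 21-25 | 10 25-29 | 13 29-33 | 14 33-37 | 11 37-41 | 17 41-45 | 12 45-46 | 16 46-50 | 10 50-54 | 14 54-58 | 11 58-59 | 17 59-63 | 16 63-65 | 10 65-66 | 14 66-69 | 17 69-75 |
Completion: 10=66  11=59  12=46  13=33  14=69  15=17  16=65  17=75
Turnaround(13) = completion − arrival = 33 − 1 = 32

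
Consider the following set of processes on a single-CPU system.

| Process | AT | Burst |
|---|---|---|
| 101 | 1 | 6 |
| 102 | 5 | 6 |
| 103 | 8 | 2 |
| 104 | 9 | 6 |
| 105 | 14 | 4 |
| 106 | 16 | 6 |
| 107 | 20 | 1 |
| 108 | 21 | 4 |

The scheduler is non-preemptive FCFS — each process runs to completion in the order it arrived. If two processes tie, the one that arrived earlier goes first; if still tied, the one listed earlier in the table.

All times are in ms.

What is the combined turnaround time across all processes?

Timeline: | idle 0-1 | 101 1-7 | 102 7-13 | 103 13-15 | 104 15-21 | 105 21-25 | 106 25-31 | 107 31-32 | 108 32-36 |
Completion: 101=7  102=13  103=15  104=21  105=25  106=31  107=32  108=36
Turnaround = completion − arrival: 101=6, 102=8, 103=7, 104=12, 105=11, 106=15, 107=12, 108=15
Total turnaround = 6 + 8 + 7 + 12 + 11 + 15 + 12 + 15 = 86

86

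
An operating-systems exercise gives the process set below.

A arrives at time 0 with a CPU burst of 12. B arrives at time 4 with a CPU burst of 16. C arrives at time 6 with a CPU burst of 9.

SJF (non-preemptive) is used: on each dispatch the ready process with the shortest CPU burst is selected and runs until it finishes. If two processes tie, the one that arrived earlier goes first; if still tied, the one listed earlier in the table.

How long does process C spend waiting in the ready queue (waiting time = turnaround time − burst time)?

6

Gantt: | A 0-12 | C 12-21 | B 21-37 |
Completion: A=12  B=37  C=21
Turnaround (C−A): A=12  B=33  C=15
Waiting(C) = turnaround − burst = 15 − 9 = 6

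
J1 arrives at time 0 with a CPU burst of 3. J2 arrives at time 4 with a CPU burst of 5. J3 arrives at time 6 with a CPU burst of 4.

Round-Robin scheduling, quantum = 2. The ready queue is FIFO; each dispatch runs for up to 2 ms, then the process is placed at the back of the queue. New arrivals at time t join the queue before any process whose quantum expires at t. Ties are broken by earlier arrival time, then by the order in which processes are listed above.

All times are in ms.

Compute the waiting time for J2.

Gantt: | J1 0-3 | idle 3-4 | J2 4-6 | J3 6-8 | J2 8-10 | J3 10-12 | J2 12-13 |
Completion: J1=3  J2=13  J3=12
Turnaround (C−A): J1=3  J2=9  J3=6
Waiting(J2) = turnaround − burst = 9 − 5 = 4

4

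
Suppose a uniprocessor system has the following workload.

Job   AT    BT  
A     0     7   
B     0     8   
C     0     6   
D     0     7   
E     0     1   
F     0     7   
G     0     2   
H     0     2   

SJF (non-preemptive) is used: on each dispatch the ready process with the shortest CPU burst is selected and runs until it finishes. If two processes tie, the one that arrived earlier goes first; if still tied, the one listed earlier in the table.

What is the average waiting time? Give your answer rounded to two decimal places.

11.88

Timeline: | E 0-1 | G 1-3 | H 3-5 | C 5-11 | A 11-18 | D 18-25 | F 25-32 | B 32-40 |
Completion: A=18  B=40  C=11  D=25  E=1  F=32  G=3  H=5
Waiting times: A=11, B=32, C=5, D=18, E=0, F=25, G=1, H=3
Average waiting = (11+32+5+18+0+25+1+3) / 8 = 95/8 = 11.88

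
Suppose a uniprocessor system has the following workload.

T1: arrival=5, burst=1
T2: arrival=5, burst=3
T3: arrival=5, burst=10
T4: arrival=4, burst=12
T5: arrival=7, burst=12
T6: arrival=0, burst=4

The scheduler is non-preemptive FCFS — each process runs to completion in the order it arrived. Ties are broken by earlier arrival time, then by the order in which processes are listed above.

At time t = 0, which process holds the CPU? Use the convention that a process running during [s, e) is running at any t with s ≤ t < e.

Schedule: | T6 0-4 | T4 4-16 | T1 16-17 | T2 17-20 | T3 20-30 | T5 30-42 |
Completion: T1=17  T2=20  T3=30  T4=16  T5=42  T6=4

T6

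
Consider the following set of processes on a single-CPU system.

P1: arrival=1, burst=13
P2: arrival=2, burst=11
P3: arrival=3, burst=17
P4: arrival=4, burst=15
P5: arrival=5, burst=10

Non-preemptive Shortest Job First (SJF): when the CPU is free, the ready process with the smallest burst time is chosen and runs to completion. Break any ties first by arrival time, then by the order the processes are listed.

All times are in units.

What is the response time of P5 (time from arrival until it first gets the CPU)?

Gantt: | idle 0-1 | P1 1-14 | P5 14-24 | P2 24-35 | P4 35-50 | P3 50-67 |
Completion: P1=14  P2=35  P3=67  P4=50  P5=24
Turnaround (C−A): P1=13  P2=33  P3=64  P4=46  P5=19
Response(P5) = first start − arrival = 14 − 5 = 9

9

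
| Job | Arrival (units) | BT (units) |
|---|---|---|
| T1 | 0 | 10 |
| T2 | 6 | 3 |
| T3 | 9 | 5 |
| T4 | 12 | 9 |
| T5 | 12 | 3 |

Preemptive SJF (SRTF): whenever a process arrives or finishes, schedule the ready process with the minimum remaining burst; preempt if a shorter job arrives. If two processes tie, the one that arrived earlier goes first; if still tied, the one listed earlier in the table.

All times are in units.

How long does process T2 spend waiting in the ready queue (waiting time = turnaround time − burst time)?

Timeline: | T1 0-6 | T2 6-9 | T1 9-13 | T5 13-16 | T3 16-21 | T4 21-30 |
Completion: T1=13  T2=9  T3=21  T4=30  T5=16
Turnaround (C−A): T1=13  T2=3  T3=12  T4=18  T5=4
Waiting(T2) = turnaround − burst = 3 − 3 = 0

0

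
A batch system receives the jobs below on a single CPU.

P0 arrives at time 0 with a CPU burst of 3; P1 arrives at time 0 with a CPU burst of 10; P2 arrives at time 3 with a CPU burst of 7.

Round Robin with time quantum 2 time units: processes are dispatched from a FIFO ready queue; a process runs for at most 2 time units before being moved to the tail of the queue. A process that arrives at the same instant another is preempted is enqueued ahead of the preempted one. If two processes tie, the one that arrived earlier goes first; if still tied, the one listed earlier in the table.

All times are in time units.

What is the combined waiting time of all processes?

20

Timeline: | P0 0-2 | P1 2-4 | P0 4-5 | P2 5-7 | P1 7-9 | P2 9-11 | P1 11-13 | P2 13-15 | P1 15-17 | P2 17-18 | P1 18-20 |
Completion: P0=5  P1=20  P2=18
Turnaround (C−A): P0=5  P1=20  P2=15
Waiting = turnaround − burst: P0=2, P1=10, P2=8
Total waiting = 2 + 10 + 8 = 20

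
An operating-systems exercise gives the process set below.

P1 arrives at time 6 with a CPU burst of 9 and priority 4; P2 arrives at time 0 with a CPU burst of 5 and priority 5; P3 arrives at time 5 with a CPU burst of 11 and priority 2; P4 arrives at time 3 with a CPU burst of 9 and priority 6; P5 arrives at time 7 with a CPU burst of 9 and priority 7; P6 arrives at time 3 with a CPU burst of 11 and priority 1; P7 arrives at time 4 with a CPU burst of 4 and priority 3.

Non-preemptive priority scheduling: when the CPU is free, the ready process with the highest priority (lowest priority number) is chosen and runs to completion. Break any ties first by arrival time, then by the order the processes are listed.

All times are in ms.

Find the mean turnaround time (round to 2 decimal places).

28.29

Gantt: | P2 0-5 | P6 5-16 | P3 16-27 | P7 27-31 | P1 31-40 | P4 40-49 | P5 49-58 |
Completion: P1=40  P2=5  P3=27  P4=49  P5=58  P6=16  P7=31
Turnaround times: P1=34, P2=5, P3=22, P4=46, P5=51, P6=13, P7=27
Average turnaround = (34+5+22+46+51+13+27) / 7 = 198/7 = 28.29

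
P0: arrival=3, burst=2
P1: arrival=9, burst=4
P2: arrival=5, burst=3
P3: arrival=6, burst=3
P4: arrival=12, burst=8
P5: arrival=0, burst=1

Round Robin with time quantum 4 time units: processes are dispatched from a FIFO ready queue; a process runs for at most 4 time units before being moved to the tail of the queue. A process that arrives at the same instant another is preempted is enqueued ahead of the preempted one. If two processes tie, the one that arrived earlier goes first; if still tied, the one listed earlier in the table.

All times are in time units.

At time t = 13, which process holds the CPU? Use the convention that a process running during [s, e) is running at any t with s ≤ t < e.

P1

Timeline: | P5 0-1 | idle 1-3 | P0 3-5 | P2 5-8 | P3 8-11 | P1 11-15 | P4 15-23 |
Completion: P0=5  P1=15  P2=8  P3=11  P4=23  P5=1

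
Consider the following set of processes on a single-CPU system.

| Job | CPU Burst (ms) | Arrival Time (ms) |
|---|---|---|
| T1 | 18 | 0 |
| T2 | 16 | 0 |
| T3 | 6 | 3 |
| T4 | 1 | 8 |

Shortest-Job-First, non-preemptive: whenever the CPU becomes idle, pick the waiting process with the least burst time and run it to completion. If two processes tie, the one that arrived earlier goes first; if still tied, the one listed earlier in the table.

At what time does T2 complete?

16

Schedule: | T2 0-16 | T4 16-17 | T3 17-23 | T1 23-41 |
Completion: T1=41  T2=16  T3=23  T4=17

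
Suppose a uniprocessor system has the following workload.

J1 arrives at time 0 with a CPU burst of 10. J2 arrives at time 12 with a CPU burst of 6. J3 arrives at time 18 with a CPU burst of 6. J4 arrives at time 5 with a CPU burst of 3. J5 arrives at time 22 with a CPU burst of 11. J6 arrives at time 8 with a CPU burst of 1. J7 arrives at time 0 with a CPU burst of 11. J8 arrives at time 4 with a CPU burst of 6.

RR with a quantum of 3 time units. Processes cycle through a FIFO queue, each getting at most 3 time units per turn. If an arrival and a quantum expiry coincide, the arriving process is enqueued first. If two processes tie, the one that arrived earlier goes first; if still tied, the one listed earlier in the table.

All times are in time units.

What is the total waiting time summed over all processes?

Schedule: | J1 0-3 | J7 3-6 | J1 6-9 | J8 9-12 | J4 12-15 | J7 15-18 | J6 18-19 | J1 19-22 | J2 22-25 | J8 25-28 | J3 28-31 | J7 31-34 | J5 34-37 | J1 37-38 | J2 38-41 | J3 41-44 | J7 44-46 | J5 46-54 |
Completion: J1=38  J2=41  J3=44  J4=15  J5=54  J6=19  J7=46  J8=28
Turnaround (C−A): J1=38  J2=29  J3=26  J4=10  J5=32  J6=11  J7=46  J8=24
Waiting = turnaround − burst: J1=28, J2=23, J3=20, J4=7, J5=21, J6=10, J7=35, J8=18
Total waiting = 28 + 23 + 20 + 7 + 21 + 10 + 35 + 18 = 162

162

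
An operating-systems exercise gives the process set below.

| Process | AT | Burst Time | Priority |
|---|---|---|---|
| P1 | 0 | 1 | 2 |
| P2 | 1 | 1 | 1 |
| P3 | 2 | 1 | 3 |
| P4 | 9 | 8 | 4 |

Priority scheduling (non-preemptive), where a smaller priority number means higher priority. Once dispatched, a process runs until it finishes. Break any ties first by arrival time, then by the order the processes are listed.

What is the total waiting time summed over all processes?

0

Timeline: | P1 0-1 | P2 1-2 | P3 2-3 | idle 3-9 | P4 9-17 |
Completion: P1=1  P2=2  P3=3  P4=17
Waiting = turnaround − burst: P1=0, P2=0, P3=0, P4=0
Total waiting = 0 + 0 + 0 + 0 = 0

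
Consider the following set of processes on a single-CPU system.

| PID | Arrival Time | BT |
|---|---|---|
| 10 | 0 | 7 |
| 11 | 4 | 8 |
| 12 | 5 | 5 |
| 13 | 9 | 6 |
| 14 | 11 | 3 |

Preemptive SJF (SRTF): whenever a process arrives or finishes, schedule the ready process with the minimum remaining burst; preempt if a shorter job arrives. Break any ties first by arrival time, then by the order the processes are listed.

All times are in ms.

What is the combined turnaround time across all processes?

Schedule: | 10 0-7 | 12 7-12 | 14 12-15 | 13 15-21 | 11 21-29 |
Completion: 10=7  11=29  12=12  13=21  14=15
Turnaround (C−A): 10=7  11=25  12=7  13=12  14=4
Turnaround = completion − arrival: 10=7, 11=25, 12=7, 13=12, 14=4
Total turnaround = 7 + 25 + 7 + 12 + 4 = 55

55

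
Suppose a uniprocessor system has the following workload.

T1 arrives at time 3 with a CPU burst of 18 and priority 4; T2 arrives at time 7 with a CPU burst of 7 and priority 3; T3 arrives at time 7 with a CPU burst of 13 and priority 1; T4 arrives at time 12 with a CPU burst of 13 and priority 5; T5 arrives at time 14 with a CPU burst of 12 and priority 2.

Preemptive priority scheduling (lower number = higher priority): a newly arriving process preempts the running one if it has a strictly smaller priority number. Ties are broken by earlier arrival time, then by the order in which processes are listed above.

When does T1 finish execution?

53

Timeline: | idle 0-3 | T1 3-7 | T3 7-20 | T5 20-32 | T2 32-39 | T1 39-53 | T4 53-66 |
Completion: T1=53  T2=39  T3=20  T4=66  T5=32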